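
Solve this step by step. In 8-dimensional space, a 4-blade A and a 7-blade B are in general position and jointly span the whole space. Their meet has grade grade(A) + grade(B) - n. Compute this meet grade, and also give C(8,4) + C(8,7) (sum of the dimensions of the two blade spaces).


Meet grade = grade(A) + grade(B) - n
= 4 + 7 - 8 = 3
C(8,4) = 70
C(8,7) = 8
dim_A + dim_B = 70 + 8 = 78


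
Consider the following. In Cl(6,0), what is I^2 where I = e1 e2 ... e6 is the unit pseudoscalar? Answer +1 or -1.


The pseudoscalar I = e1...e_n (product of all n generators) of Cl(p,q) satisfies I^2 = (-1)^(q + n(n-1)/2).
p = 6, q = 0, n = p + q = 6
n(n-1)/2 = 6 * 5 / 2 = 15
Exponent = q + n(n-1)/2 = 0 + 15 = 15
I^2 = (-1)^15 = -1


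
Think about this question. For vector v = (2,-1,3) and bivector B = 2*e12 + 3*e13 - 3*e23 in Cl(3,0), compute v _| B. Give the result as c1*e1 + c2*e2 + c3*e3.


Left contraction v _| B = <vB>_1 (grade-1 part of the geometric product vB).
Using e1_|e12 = e2, e2_|e12 = -e1, e1_|e13 = e3, e3_|e13 = -e1, e2_|e23 = e3, e3_|e23 = -e2:
e1 coeff: -v2*b12 - v3*b13 = -(-1)*(2) - (3)*(3) = -7
e2 coeff: v1*b12 - v3*b23 = (2)*(2) - (3)*(-3) = 13
e3 coeff: v1*b13 + v2*b23 = (2)*(3) + (-1)*(-3) = 9
v _| B = -7*e1 + 13*e2 + 9*e3


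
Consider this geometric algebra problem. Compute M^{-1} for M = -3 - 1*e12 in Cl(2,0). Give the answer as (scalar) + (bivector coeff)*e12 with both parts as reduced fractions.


M = -3 - 1*e12, where e12^2 = -1.
Since M commutes with its reverse ~M = a - b*e12, M * ~M = a^2 - b^2*e12^2 = a^2 + b^2.
So M^{-1} = ~M / (a^2 + b^2) = (a - b*e12)/(a^2 + b^2).
a^2 + b^2 = 9 + 1 = 10
Scalar part = -3/10 = -3/10
Bivector coeff = 1/10 = 1/10
M^{-1} = -3/10 + 1/10*e12


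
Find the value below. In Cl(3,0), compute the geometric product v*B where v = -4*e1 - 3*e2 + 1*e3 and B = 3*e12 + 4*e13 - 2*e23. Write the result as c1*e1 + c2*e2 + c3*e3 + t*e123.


vB has grade-1 (vector) and grade-3 (trivector) parts: vB = (v _| B) + (v ^ B).
Vector part <vB>_1:
  e1: -v2*b12 - v3*b13 = -(-3)*(3) - (1)*(4) = 5
  e2: v1*b12 - v3*b23 = (-4)*(3) - (1)*(-2) = -10
  e3: v1*b13 + v2*b23 = (-4)*(4) + (-3)*(-2) = -10
Trivector part <vB>_3:
  e123: v1*b23 - v2*b13 + v3*b12 = (-4)*(-2) - (-3)*(4) + (1)*(3) = 23
vB = 5*e1 - 10*e2 - 10*e3 + 23*e123


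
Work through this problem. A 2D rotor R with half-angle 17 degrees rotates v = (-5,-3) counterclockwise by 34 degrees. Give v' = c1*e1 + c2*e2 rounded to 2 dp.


Rotor R = cos(17deg) - sin(17deg)*e12
Rotation angle theta = 2 * 17 = 34 degrees
v' = R*v*~R rotates v by theta.
cos(34deg) = 0.8290, sin(34deg) = 0.5592
v'_1 = -5*cos(34deg) - (-3)*sin(34deg)
= -5*0.8290 - (-3)*0.5592
= -2.47
v'_2 = -5*sin(34deg) + (-3)*cos(34deg)
= -5*0.5592 + (-3)*0.8290
= -5.28
v' = -2.47*e1 - 5.28*e2


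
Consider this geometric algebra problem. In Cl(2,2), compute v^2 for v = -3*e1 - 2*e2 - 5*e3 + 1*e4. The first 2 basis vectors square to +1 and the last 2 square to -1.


v^2 = sum of c_i^2 * e_i^2
Positive signature terms (e_i^2 = +1): (-3)^2 + (-2)^2 = 13
Negative signature terms (e_j^2 = -1): (-5)^2 + 1^2 = 26
v^2 = 13 - 26 = -13


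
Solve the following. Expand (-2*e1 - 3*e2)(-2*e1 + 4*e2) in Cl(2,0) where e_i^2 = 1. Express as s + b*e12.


Expand: (-2*e1 - 3*e2)(-2*e1 + 4*e2)
= (-2)*(-2)*e1e1 + (-2)*4*e1e2 + (-3)*(-2)*e2e1 + (-3)*4*e2e2
Using e1^2 = e2^2 = 1, e2e1 = -e1e2:
Scalar part s = (-2)*(-2) + (-3)*4 = 4 + (-12) = -8
Bivector part b = (-2)*4 - (-3)*(-2) = -8 - 6 = -14
uv = -8 - 14*e12


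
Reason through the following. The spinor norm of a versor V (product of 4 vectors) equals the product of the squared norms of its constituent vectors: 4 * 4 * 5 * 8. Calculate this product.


Spinor norm N(V) = |v1|^2 * |v2|^2 * ... * |v4|^2
= 4 * 4 * 5 * 8
Running product: 4, 16, 80, 640
N(V) = 640


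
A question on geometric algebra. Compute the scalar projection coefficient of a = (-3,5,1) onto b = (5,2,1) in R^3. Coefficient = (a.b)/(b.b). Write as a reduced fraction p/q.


Projection coefficient = (a . b) / (b . b)
a . b = (-3)*5 + 5*2 + 1*1
= -15 + 10 + 1 = -4
b . b = 5^2 + 2^2 + 1^2
= 25 + 4 + 1 = 30
Coefficient = -4/30
In lowest terms: -2/15


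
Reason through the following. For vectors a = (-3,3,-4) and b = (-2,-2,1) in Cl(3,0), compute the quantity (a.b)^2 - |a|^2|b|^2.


a . b = (-3)*(-2) + 3*(-2) + (-4)*1
= 6 + (-6) + (-4) = -4
|a|^2 = (-3)^2 + 3^2 + (-4)^2 = 34
|b|^2 = (-2)^2 + (-2)^2 + 1^2 = 9
(a.b)^2 = (-4)^2 = 16
|a|^2 * |b|^2 = 34 * 9 = 306
Result = 16 - 306 = -290


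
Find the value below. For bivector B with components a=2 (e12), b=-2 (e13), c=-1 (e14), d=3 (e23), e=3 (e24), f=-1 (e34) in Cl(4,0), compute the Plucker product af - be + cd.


Plucker relation: af - be + cd
a*f = 2*(-1) = -2
b*e = (-2)*3 = -6
c*d = (-1)*3 = -3
af - be + cd = -2 - (-6) + (-3)
= 1


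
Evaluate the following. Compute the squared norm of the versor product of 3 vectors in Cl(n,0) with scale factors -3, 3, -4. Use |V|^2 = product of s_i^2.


Each vector v_i has |v_i|^2 = s_i^2
Squared scales: (-3)^2 = 9, 3^2 = 9, (-4)^2 = 16
|V|^2 = 9 * 9 * 16
= 1296


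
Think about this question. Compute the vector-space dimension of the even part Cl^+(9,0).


Even subalgebra dimension = 2^(n-1)
n = 9 + 0 = 9
2^(9 - 1) = 2^8 = 256
Verification: sum of C(9,k) for even k = 1 + 36 + 126 + 84 + 9 = 256
Result = 256


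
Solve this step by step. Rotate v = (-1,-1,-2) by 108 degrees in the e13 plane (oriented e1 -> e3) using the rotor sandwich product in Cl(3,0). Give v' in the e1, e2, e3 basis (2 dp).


Rotor R = cos(54deg) - sin(54deg)*e13
Rotation angle theta = 2 * 54 = 108 degrees in the e13 plane (e1 -> e3).
The component perpendicular to the plane (e2) is invariant: v'_2 = v2 = -1.00
cos(108deg) = -0.3090, sin(108deg) = 0.9511
v'_1 = v1*cos(theta) - v3*sin(theta) = -1*(-0.3090) - (-2)*0.9511 = 2.21
v'_3 = v1*sin(theta) + v3*cos(theta) = -1*0.9511 + (-2)*(-0.3090) = -0.33
v' = 2.21*e1 - 1.00*e2 - 0.33*e3


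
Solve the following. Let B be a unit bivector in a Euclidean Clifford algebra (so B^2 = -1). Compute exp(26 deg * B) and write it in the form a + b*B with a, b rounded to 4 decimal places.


For a unit bivector B with B^2 = -1, the exponential series gives
e^(theta*B) = cos(theta) + sin(theta)*B (the GA analogue of Euler's formula).
theta = 26 degrees = 0.453786 rad
cos(26 deg) = 0.8988
sin(26 deg) = 0.4384
exp(theta*B) = 0.8988 + 0.4384*B


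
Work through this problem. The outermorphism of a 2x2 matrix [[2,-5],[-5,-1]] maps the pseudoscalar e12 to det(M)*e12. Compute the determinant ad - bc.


The outermorphism of a linear map f sends e1^e2 to f(e1)^f(e2).
f(e1) = 2*e1 - 5*e2
f(e2) = -5*e1 - 1*e2
f(e1) ^ f(e2) = (2*e1 - 5*e2) ^ (-5*e1 - 1*e2)
= 2*(-1)*e12 + (-5)*(-5)*e21
= (-2 - 25)*e12
= -27*e12
Coefficient = -27


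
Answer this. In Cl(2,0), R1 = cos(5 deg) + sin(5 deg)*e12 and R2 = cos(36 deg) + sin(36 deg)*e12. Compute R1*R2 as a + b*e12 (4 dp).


Same-plane rotors commute and their half-angles add:
R1*R2 = cos(a1 + a2) + sin(a1 + a2)*e12.
a1 + a2 = 5 + 36 = 41 deg
cos(41 deg) = 0.7547
sin(41 deg) = 0.6561
R1*R2 = 0.7547 + 0.6561*e12


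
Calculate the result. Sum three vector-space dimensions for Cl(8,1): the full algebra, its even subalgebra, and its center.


n = 8 + 1 = 9
Total dim = 2^9 = 512
Even subalgebra dim = 2^8 = 256
n is odd, so center dim = 2
Sum = 512 + 256 + 2 = 770


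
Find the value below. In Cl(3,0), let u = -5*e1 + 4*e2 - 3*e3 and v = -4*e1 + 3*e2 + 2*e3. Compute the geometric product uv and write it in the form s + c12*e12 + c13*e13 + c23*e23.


In Cl(3,0): e_i^2 = 1, e_ie_j = -e_je_i for i != j.
Scalar part = u . v = (-5)*(-4) + 4*3 + (-3)*2
= 20 + 12 + (-6) = 26
e12 coeff = (-5)*3 - 4*(-4) = -15 - (-16) = 1
e13 coeff = (-5)*2 - (-3)*(-4) = -10 - 12 = -22
e23 coeff = 4*2 - (-3)*3 = 8 - (-9) = 17
uv = 26 + 1*e12 - 22*e13 + 17*e23


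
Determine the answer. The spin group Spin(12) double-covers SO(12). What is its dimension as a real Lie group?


Spin(n) double-covers SO(n); both have Lie algebra so(n) of dimension n(n-1)/2.
n = 12
n(n-1) = 12 * 11 = 132
dim Spin(12) = 132/2 = 66


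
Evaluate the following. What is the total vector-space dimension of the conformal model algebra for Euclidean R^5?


The conformal model of R^5 uses Cl(6,1): the 5 Euclidean generators plus two extra orthogonal generators e+ (e+^2 = +1) and e- (e-^2 = -1), from which the null vectors e0, einf are built.
Number of generators m = 5 + 2 = 7.
dim Cl(p,q) = 2^m = 2^7 = 128


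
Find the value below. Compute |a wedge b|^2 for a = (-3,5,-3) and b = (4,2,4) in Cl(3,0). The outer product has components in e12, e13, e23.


a wedge b = (a1*b2 - a2*b1)*e12 + (a1*b3 - a3*b1)*e13 + (a2*b3 - a3*b2)*e23
e12 coeff: (-3)*2 - 5*4 = -6 - 20 = -26
e13 coeff: (-3)*4 - (-3)*4 = -12 - (-12) = 0
e23 coeff: 5*4 - (-3)*2 = 20 - (-6) = 26
|a wedge b|^2 = (-26)^2 + 0^2 + 26^2
= 676 + 0 + 676
= 1352


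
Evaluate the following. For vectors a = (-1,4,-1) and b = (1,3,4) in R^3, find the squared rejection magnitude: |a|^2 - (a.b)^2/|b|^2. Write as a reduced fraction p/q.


|a|^2 = (-1)^2 + 4^2 + (-1)^2 = 18
|b|^2 = 1^2 + 3^2 + 4^2 = 26
a . b = (-1)*1 + 4*3 + (-1)*4 = 7
(a.b)^2 = 7^2 = 49
|rej|^2 = 18 - 49/26
= (468 - 49)/26
= 419/26
In lowest terms: 419/26


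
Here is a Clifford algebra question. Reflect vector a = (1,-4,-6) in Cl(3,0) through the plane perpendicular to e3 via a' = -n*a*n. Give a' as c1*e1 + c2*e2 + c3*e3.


Reflection formula: a' = -n*a*n, with n = e3 (unit vector, n^2 = 1).
For reflection through hyperplane perp to e3:
The component along e3 flips sign, others stay.
a = (1, -4, -6)
a' = (1, -4, 6)
a' = 1*e1 - 4*e2 + 6*e3


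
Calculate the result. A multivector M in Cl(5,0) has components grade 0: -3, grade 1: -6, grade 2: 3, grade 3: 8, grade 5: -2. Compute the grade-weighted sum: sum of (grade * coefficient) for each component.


Grade-weighted sum = sum of grade_k * coefficient_k
0*(-3) = 0
1*(-6) = -6
2*3 = 6
3*8 = 24
5*(-2) = -10
Total = 0 + (-6) + 6 + 24 + (-10) = 14


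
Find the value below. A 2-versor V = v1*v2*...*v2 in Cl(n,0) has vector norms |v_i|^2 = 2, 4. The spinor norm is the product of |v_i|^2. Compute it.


Spinor norm N(V) = |v1|^2 * |v2|^2 * ... * |v2|^2
= 2 * 4
Running product: 2, 8
N(V) = 8


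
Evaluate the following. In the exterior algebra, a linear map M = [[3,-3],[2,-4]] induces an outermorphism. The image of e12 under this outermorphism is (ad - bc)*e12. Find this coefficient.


The outermorphism of a linear map f sends e1^e2 to f(e1)^f(e2).
f(e1) = 3*e1 + 2*e2
f(e2) = -3*e1 - 4*e2
f(e1) ^ f(e2) = (3*e1 + 2*e2) ^ (-3*e1 - 4*e2)
= 3*(-4)*e12 + 2*(-3)*e21
= (-12 - (-6))*e12
= -6*e12
Coefficient = -6


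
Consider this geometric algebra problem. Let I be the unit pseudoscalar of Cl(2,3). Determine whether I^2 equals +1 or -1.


The pseudoscalar I = e1...e_n (product of all n generators) of Cl(p,q) satisfies I^2 = (-1)^(q + n(n-1)/2).
p = 2, q = 3, n = p + q = 5
n(n-1)/2 = 5 * 4 / 2 = 10
Exponent = q + n(n-1)/2 = 3 + 10 = 13
I^2 = (-1)^13 = -1


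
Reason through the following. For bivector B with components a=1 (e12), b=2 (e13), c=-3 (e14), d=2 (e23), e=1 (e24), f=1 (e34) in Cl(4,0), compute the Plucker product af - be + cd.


Plucker relation: af - be + cd
a*f = 1*1 = 1
b*e = 2*1 = 2
c*d = (-3)*2 = -6
af - be + cd = 1 - 2 + (-6)
= -7


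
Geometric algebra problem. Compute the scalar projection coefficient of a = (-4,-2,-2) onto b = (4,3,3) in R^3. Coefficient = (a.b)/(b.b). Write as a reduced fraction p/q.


Projection coefficient = (a . b) / (b . b)
a . b = (-4)*4 + (-2)*3 + (-2)*3
= -16 + (-6) + (-6) = -28
b . b = 4^2 + 3^2 + 3^2
= 16 + 9 + 9 = 34
Coefficient = -28/34
In lowest terms: -14/17


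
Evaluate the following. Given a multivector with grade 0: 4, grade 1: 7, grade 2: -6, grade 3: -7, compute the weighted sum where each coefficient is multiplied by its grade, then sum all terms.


Grade-weighted sum = sum of grade_k * coefficient_k
0*4 = 0
1*7 = 7
2*(-6) = -12
3*(-7) = -21
Total = 0 + 7 + (-12) + (-21) = -26


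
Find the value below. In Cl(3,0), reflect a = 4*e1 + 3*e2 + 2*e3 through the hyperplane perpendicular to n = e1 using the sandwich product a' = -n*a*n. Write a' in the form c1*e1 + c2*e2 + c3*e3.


Reflection formula: a' = -n*a*n, with n = e1 (unit vector, n^2 = 1).
For reflection through hyperplane perp to e1:
The component along e1 flips sign, others stay.
a = (4, 3, 2)
a' = (-4, 3, 2)
a' = -4*e1 + 3*e2 + 2*e3


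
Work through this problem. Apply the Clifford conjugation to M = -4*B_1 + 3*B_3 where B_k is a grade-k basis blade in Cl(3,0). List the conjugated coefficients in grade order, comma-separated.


Clifford conjugate sign for grade k: (-1)^(k(k+1)/2)
Grade 1: (-1)^(1*2/2) = (-1)^1 = -1, coeff -4 -> 4
Grade 3: (-1)^(3*4/2) = (-1)^6 = 1, coeff 3 -> 3
Conjugated coefficients: 4, 3


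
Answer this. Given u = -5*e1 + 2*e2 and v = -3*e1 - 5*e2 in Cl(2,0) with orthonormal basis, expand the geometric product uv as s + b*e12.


Expand: (-5*e1 + 2*e2)(-3*e1 - 5*e2)
= (-5)*(-3)*e1e1 + (-5)*(-5)*e1e2 + 2*(-3)*e2e1 + 2*(-5)*e2e2
Using e1^2 = e2^2 = 1, e2e1 = -e1e2:
Scalar part s = (-5)*(-3) + 2*(-5) = 15 + (-10) = 5
Bivector part b = (-5)*(-5) - 2*(-3) = 25 - (-6) = 31
uv = 5 + 31*e12


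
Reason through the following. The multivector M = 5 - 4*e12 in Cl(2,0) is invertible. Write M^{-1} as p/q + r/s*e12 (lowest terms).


M = 5 - 4*e12, where e12^2 = -1.
Since M commutes with its reverse ~M = a - b*e12, M * ~M = a^2 - b^2*e12^2 = a^2 + b^2.
So M^{-1} = ~M / (a^2 + b^2) = (a - b*e12)/(a^2 + b^2).
a^2 + b^2 = 25 + 16 = 41
Scalar part = 5/41 = 5/41
Bivector coeff = 4/41 = 4/41
M^{-1} = 5/41 + 4/41*e12


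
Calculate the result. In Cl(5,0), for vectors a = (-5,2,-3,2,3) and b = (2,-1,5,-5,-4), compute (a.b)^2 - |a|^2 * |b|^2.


a . b = (-5)*2 + 2*(-1) + (-3)*5 + 2*(-5) + 3*(-4)
= -10 + (-2) + (-15) + (-10) + (-12) = -49
|a|^2 = (-5)^2 + 2^2 + (-3)^2 + 2^2 + 3^2 = 51
|b|^2 = 2^2 + (-1)^2 + 5^2 + (-5)^2 + (-4)^2 = 71
(a.b)^2 = (-49)^2 = 2401
|a|^2 * |b|^2 = 51 * 71 = 3621
Result = 2401 - 3621 = -1220


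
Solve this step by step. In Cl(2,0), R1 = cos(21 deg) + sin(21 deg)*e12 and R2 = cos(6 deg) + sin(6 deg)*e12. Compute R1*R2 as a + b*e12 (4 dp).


Same-plane rotors commute and their half-angles add:
R1*R2 = cos(a1 + a2) + sin(a1 + a2)*e12.
a1 + a2 = 21 + 6 = 27 deg
cos(27 deg) = 0.8910
sin(27 deg) = 0.4540
R1*R2 = 0.8910 + 0.4540*e12


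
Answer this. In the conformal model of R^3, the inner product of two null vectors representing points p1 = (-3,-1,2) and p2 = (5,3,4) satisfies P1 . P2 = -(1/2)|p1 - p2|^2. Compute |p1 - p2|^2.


p1 - p2 = (-8, -4, -2)
|p1 - p2|^2 = (-8)^2 + (-4)^2 + (-2)^2
= 64 + 16 + 4
= 84


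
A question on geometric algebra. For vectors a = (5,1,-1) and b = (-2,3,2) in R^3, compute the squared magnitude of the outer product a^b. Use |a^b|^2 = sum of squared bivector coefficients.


a wedge b = (a1*b2 - a2*b1)*e12 + (a1*b3 - a3*b1)*e13 + (a2*b3 - a3*b2)*e23
e12 coeff: 5*3 - 1*(-2) = 15 - (-2) = 17
e13 coeff: 5*2 - (-1)*(-2) = 10 - 2 = 8
e23 coeff: 1*2 - (-1)*3 = 2 - (-3) = 5
|a wedge b|^2 = 17^2 + 8^2 + 5^2
= 289 + 64 + 25
= 378


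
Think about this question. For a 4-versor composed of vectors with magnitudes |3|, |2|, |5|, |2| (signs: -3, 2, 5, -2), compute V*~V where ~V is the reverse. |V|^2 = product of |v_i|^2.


Each vector v_i has |v_i|^2 = s_i^2
Squared scales: (-3)^2 = 9, 2^2 = 4, 5^2 = 25, (-2)^2 = 4
|V|^2 = 9 * 4 * 25 * 4
= 3600


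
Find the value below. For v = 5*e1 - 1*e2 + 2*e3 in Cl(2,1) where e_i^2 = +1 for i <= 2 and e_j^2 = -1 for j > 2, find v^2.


v^2 = sum of c_i^2 * e_i^2
Positive signature terms (e_i^2 = +1): 5^2 + (-1)^2 = 26
Negative signature terms (e_j^2 = -1): 2^2 = 4
v^2 = 26 - 4 = 22


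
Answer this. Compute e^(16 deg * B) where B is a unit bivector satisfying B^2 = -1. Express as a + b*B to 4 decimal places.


For a unit bivector B with B^2 = -1, the exponential series gives
e^(theta*B) = cos(theta) + sin(theta)*B (the GA analogue of Euler's formula).
theta = 16 degrees = 0.279253 rad
cos(16 deg) = 0.9613
sin(16 deg) = 0.2756
exp(theta*B) = 0.9613 + 0.2756*B


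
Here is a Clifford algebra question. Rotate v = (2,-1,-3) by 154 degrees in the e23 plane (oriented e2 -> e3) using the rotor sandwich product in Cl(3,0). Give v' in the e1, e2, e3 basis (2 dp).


Rotor R = cos(77deg) - sin(77deg)*e23
Rotation angle theta = 2 * 77 = 154 degrees in the e23 plane (e2 -> e3).
The component perpendicular to the plane (e1) is invariant: v'_1 = v1 = 2.00
cos(154deg) = -0.8988, sin(154deg) = 0.4384
v'_2 = v2*cos(theta) - v3*sin(theta) = -1*(-0.8988) - (-3)*0.4384 = 2.21
v'_3 = v2*sin(theta) + v3*cos(theta) = -1*0.4384 + (-3)*(-0.8988) = 2.26
v' = 2.00*e1 + 2.21*e2 + 2.26*e3


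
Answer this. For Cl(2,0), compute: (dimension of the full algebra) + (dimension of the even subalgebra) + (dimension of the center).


n = 2 + 0 = 2
Total dim = 2^2 = 4
Even subalgebra dim = 2^1 = 2
n is even, so center dim = 1
Sum = 4 + 2 + 1 = 7


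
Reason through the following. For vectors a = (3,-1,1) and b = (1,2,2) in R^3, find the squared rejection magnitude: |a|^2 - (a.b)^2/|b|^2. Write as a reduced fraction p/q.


|a|^2 = 3^2 + (-1)^2 + 1^2 = 11
|b|^2 = 1^2 + 2^2 + 2^2 = 9
a . b = 3*1 + (-1)*2 + 1*2 = 3
(a.b)^2 = 3^2 = 9
|rej|^2 = 11 - 9/9
= (99 - 9)/9
= 90/9
In lowest terms: 10/1


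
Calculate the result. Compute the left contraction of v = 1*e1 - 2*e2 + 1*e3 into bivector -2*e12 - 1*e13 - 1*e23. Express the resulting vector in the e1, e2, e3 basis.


Left contraction v _| B = <vB>_1 (grade-1 part of the geometric product vB).
Using e1_|e12 = e2, e2_|e12 = -e1, e1_|e13 = e3, e3_|e13 = -e1, e2_|e23 = e3, e3_|e23 = -e2:
e1 coeff: -v2*b12 - v3*b13 = -(-2)*(-2) - (1)*(-1) = -3
e2 coeff: v1*b12 - v3*b23 = (1)*(-2) - (1)*(-1) = -1
e3 coeff: v1*b13 + v2*b23 = (1)*(-1) + (-2)*(-1) = 1
v _| B = -3*e1 - 1*e2 + 1*e3


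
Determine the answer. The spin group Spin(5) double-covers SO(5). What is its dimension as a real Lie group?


Spin(n) double-covers SO(n); both have Lie algebra so(n) of dimension n(n-1)/2.
n = 5
n(n-1) = 5 * 4 = 20
dim Spin(5) = 20/2 = 10


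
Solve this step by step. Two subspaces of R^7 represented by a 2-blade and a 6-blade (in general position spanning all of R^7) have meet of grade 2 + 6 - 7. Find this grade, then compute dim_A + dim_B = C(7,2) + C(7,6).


Meet grade = grade(A) + grade(B) - n
= 2 + 6 - 7 = 1
C(7,2) = 21
C(7,6) = 7
dim_A + dim_B = 21 + 7 = 28


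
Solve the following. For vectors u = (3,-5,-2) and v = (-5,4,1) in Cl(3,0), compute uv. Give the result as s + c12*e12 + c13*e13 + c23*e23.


In Cl(3,0): e_i^2 = 1, e_ie_j = -e_je_i for i != j.
Scalar part = u . v = 3*(-5) + (-5)*4 + (-2)*1
= -15 + (-20) + (-2) = -37
e12 coeff = 3*4 - (-5)*(-5) = 12 - 25 = -13
e13 coeff = 3*1 - (-2)*(-5) = 3 - 10 = -7
e23 coeff = (-5)*1 - (-2)*4 = -5 - (-8) = 3
uv = -37 - 13*e12 - 7*e13 + 3*e23


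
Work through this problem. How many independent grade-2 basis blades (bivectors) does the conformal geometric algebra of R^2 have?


The conformal model of R^2 uses Cl(3,1) with m = 2 + 2 = 4 generators.
Number of grade-2 blades = C(m, 2) = C(4, 2)
= 4*3/2 = 6


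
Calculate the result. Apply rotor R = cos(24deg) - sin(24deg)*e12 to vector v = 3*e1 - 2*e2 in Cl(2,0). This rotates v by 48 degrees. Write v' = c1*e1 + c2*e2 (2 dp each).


Rotor R = cos(24deg) - sin(24deg)*e12
Rotation angle theta = 2 * 24 = 48 degrees
v' = R*v*~R rotates v by theta.
cos(48deg) = 0.6691, sin(48deg) = 0.7431
v'_1 = 3*cos(48deg) - (-2)*sin(48deg)
= 3*0.6691 - (-2)*0.7431
= 3.49
v'_2 = 3*sin(48deg) + (-2)*cos(48deg)
= 3*0.7431 + (-2)*0.6691
= 0.89
v' = 3.49*e1 + 0.89*e2


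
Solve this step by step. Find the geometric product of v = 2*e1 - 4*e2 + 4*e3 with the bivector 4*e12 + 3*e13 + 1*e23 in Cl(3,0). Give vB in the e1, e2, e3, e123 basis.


vB has grade-1 (vector) and grade-3 (trivector) parts: vB = (v _| B) + (v ^ B).
Vector part <vB>_1:
  e1: -v2*b12 - v3*b13 = -(-4)*(4) - (4)*(3) = 4
  e2: v1*b12 - v3*b23 = (2)*(4) - (4)*(1) = 4
  e3: v1*b13 + v2*b23 = (2)*(3) + (-4)*(1) = 2
Trivector part <vB>_3:
  e123: v1*b23 - v2*b13 + v3*b12 = (2)*(1) - (-4)*(3) + (4)*(4) = 30
vB = 4*e1 + 4*e2 + 2*e3 + 30*e123


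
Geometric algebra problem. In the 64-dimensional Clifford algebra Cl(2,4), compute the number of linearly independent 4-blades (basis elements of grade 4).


Number of grade-k basis blades in Cl(p,q) with n = p + q is C(n, k).
n = 2 + 4 = 6
C(6, 4) = 6! / (4! * 2!)
= 720 / (24 * 2)
= 15


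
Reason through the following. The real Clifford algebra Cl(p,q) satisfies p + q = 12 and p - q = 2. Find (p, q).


We need p + q = 12 and p - q = 2.
Adding: 2p = 12 + 2 = 14, so p = 7.
Then q = 12 - 7 = 5.
(p, q) = (7, 5)


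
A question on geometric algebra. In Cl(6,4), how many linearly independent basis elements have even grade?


Even subalgebra dimension = 2^(n-1)
n = 6 + 4 = 10
2^(10 - 1) = 2^9 = 512
Verification: sum of C(10,k) for even k = 1 + 45 + 210 + 210 + 45 + 1 = 512
Result = 512


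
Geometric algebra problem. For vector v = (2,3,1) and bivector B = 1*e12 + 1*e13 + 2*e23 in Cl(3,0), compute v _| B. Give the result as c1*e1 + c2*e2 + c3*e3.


Left contraction v _| B = <vB>_1 (grade-1 part of the geometric product vB).
Using e1_|e12 = e2, e2_|e12 = -e1, e1_|e13 = e3, e3_|e13 = -e1, e2_|e23 = e3, e3_|e23 = -e2:
e1 coeff: -v2*b12 - v3*b13 = -(3)*(1) - (1)*(1) = -4
e2 coeff: v1*b12 - v3*b23 = (2)*(1) - (1)*(2) = 0
e3 coeff: v1*b13 + v2*b23 = (2)*(1) + (3)*(2) = 8
v _| B = -4*e1 + 0*e2 + 8*e3


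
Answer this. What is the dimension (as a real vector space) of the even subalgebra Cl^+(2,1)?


Even subalgebra dimension = 2^(n-1)
n = 2 + 1 = 3
2^(3 - 1) = 2^2 = 4
Verification: sum of C(3,k) for even k = 1 + 3 = 4
Result = 4


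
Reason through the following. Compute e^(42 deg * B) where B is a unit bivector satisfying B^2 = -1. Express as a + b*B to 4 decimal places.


For a unit bivector B with B^2 = -1, the exponential series gives
e^(theta*B) = cos(theta) + sin(theta)*B (the GA analogue of Euler's formula).
theta = 42 degrees = 0.733038 rad
cos(42 deg) = 0.7431
sin(42 deg) = 0.6691
exp(theta*B) = 0.7431 + 0.6691*B


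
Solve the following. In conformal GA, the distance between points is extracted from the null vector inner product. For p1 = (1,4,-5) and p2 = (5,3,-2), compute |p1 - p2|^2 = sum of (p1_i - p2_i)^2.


p1 - p2 = (-4, 1, -3)
|p1 - p2|^2 = (-4)^2 + 1^2 + (-3)^2
= 16 + 1 + 9
= 26


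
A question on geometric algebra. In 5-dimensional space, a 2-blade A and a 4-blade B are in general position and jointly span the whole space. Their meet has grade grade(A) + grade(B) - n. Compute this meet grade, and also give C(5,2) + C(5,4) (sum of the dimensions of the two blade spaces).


Meet grade = grade(A) + grade(B) - n
= 2 + 4 - 5 = 1
C(5,2) = 10
C(5,4) = 5
dim_A + dim_B = 10 + 5 = 15


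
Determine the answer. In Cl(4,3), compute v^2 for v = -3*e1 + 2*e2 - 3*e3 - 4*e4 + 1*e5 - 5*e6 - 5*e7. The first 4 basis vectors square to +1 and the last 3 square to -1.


v^2 = sum of c_i^2 * e_i^2
Positive signature terms (e_i^2 = +1): (-3)^2 + 2^2 + (-3)^2 + (-4)^2 = 38
Negative signature terms (e_j^2 = -1): 1^2 + (-5)^2 + (-5)^2 = 51
v^2 = 38 - 51 = -13


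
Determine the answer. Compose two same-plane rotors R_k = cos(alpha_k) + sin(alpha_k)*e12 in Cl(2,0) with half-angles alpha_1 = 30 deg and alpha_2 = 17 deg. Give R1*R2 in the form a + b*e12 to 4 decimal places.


Same-plane rotors commute and their half-angles add:
R1*R2 = cos(a1 + a2) + sin(a1 + a2)*e12.
a1 + a2 = 30 + 17 = 47 deg
cos(47 deg) = 0.6820
sin(47 deg) = 0.7314
R1*R2 = 0.6820 + 0.7314*e12


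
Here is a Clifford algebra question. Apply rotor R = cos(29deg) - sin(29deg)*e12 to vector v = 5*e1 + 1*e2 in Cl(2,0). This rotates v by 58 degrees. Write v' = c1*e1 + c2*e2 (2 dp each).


Rotor R = cos(29deg) - sin(29deg)*e12
Rotation angle theta = 2 * 29 = 58 degrees
v' = R*v*~R rotates v by theta.
cos(58deg) = 0.5299, sin(58deg) = 0.8480
v'_1 = 5*cos(58deg) - 1*sin(58deg)
= 5*0.5299 - 1*0.8480
= 1.80
v'_2 = 5*sin(58deg) + 1*cos(58deg)
= 5*0.8480 + 1*0.5299
= 4.77
v' = 1.80*e1 + 4.77*e2


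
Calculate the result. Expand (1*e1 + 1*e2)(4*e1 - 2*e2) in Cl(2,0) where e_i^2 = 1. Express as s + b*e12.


Expand: (1*e1 + 1*e2)(4*e1 - 2*e2)
= 1*4*e1e1 + 1*(-2)*e1e2 + 1*4*e2e1 + 1*(-2)*e2e2
Using e1^2 = e2^2 = 1, e2e1 = -e1e2:
Scalar part s = 1*4 + 1*(-2) = 4 + (-2) = 2
Bivector part b = 1*(-2) - 1*4 = -2 - 4 = -6
uv = 2 - 6*e12


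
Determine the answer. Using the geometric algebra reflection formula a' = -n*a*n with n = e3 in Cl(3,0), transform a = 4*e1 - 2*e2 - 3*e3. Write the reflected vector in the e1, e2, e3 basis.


Reflection formula: a' = -n*a*n, with n = e3 (unit vector, n^2 = 1).
For reflection through hyperplane perp to e3:
The component along e3 flips sign, others stay.
a = (4, -2, -3)
a' = (4, -2, 3)
a' = 4*e1 - 2*e2 + 3*e3


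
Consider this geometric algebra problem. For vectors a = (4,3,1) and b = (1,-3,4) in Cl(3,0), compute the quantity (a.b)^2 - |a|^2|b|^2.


a . b = 4*1 + 3*(-3) + 1*4
= 4 + (-9) + 4 = -1
|a|^2 = 4^2 + 3^2 + 1^2 = 26
|b|^2 = 1^2 + (-3)^2 + 4^2 = 26
(a.b)^2 = (-1)^2 = 1
|a|^2 * |b|^2 = 26 * 26 = 676
Result = 1 - 676 = -675


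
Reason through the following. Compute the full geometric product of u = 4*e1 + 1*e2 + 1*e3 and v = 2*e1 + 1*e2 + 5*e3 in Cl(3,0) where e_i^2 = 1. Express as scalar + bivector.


In Cl(3,0): e_i^2 = 1, e_ie_j = -e_je_i for i != j.
Scalar part = u . v = 4*2 + 1*1 + 1*5
= 8 + 1 + 5 = 14
e12 coeff = 4*1 - 1*2 = 4 - 2 = 2
e13 coeff = 4*5 - 1*2 = 20 - 2 = 18
e23 coeff = 1*5 - 1*1 = 5 - 1 = 4
uv = 14 + 2*e12 + 18*e13 + 4*e23


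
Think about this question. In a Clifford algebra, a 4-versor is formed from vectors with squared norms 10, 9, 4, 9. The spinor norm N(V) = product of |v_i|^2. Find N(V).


Spinor norm N(V) = |v1|^2 * |v2|^2 * ... * |v4|^2
= 10 * 9 * 4 * 9
Running product: 10, 90, 360, 3240
N(V) = 3240


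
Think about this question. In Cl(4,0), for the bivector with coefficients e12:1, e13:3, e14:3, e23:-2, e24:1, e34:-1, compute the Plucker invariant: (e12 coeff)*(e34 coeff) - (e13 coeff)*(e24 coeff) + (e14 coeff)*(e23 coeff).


Plucker relation: af - be + cd
a*f = 1*(-1) = -1
b*e = 3*1 = 3
c*d = 3*(-2) = -6
af - be + cd = -1 - 3 + (-6)
= -10


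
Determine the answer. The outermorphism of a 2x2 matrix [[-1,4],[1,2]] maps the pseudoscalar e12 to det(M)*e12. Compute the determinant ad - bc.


The outermorphism of a linear map f sends e1^e2 to f(e1)^f(e2).
f(e1) = -1*e1 + 1*e2
f(e2) = 4*e1 + 2*e2
f(e1) ^ f(e2) = (-1*e1 + 1*e2) ^ (4*e1 + 2*e2)
= (-1)*2*e12 + 1*4*e21
= (-2 - 4)*e12
= -6*e12
Coefficient = -6


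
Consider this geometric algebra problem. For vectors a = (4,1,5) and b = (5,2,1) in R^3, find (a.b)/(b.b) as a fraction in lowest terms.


Projection coefficient = (a . b) / (b . b)
a . b = 4*5 + 1*2 + 5*1
= 20 + 2 + 5 = 27
b . b = 5^2 + 2^2 + 1^2
= 25 + 4 + 1 = 30
Coefficient = 27/30
In lowest terms: 9/10


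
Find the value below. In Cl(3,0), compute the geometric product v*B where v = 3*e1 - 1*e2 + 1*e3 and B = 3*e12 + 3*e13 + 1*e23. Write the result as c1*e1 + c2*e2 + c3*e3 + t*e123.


vB has grade-1 (vector) and grade-3 (trivector) parts: vB = (v _| B) + (v ^ B).
Vector part <vB>_1:
  e1: -v2*b12 - v3*b13 = -(-1)*(3) - (1)*(3) = 0
  e2: v1*b12 - v3*b23 = (3)*(3) - (1)*(1) = 8
  e3: v1*b13 + v2*b23 = (3)*(3) + (-1)*(1) = 8
Trivector part <vB>_3:
  e123: v1*b23 - v2*b13 + v3*b12 = (3)*(1) - (-1)*(3) + (1)*(3) = 9
vB = 0*e1 + 8*e2 + 8*e3 + 9*e123


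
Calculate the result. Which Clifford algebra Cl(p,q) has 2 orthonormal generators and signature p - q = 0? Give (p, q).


We need p + q = 2 and p - q = 0.
Adding: 2p = 2 + 0 = 2, so p = 1.
Then q = 2 - 1 = 1.
(p, q) = (1, 1)


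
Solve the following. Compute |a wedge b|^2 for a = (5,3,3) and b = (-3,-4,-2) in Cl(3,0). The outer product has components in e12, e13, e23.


a wedge b = (a1*b2 - a2*b1)*e12 + (a1*b3 - a3*b1)*e13 + (a2*b3 - a3*b2)*e23
e12 coeff: 5*(-4) - 3*(-3) = -20 - (-9) = -11
e13 coeff: 5*(-2) - 3*(-3) = -10 - (-9) = -1
e23 coeff: 3*(-2) - 3*(-4) = -6 - (-12) = 6
|a wedge b|^2 = (-11)^2 + (-1)^2 + 6^2
= 121 + 1 + 36
= 158


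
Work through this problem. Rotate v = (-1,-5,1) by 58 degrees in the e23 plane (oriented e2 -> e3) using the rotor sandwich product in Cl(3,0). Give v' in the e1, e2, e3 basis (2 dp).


Rotor R = cos(29deg) - sin(29deg)*e23
Rotation angle theta = 2 * 29 = 58 degrees in the e23 plane (e2 -> e3).
The component perpendicular to the plane (e1) is invariant: v'_1 = v1 = -1.00
cos(58deg) = 0.5299, sin(58deg) = 0.8480
v'_2 = v2*cos(theta) - v3*sin(theta) = -5*0.5299 - 1*0.8480 = -3.50
v'_3 = v2*sin(theta) + v3*cos(theta) = -5*0.8480 + 1*0.5299 = -3.71
v' = -1.00*e1 - 3.50*e2 - 3.71*e3


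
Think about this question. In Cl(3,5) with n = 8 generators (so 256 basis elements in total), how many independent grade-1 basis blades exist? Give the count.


Number of grade-k basis blades in Cl(p,q) with n = p + q is C(n, k).
n = 3 + 5 = 8
C(8, 1) = 8! / (1! * 7!)
= 40320 / (1 * 5040)
= 8


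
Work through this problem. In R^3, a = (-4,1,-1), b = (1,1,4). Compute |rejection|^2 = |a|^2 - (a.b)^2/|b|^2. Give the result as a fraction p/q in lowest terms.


|a|^2 = (-4)^2 + 1^2 + (-1)^2 = 18
|b|^2 = 1^2 + 1^2 + 4^2 = 18
a . b = (-4)*1 + 1*1 + (-1)*4 = -7
(a.b)^2 = (-7)^2 = 49
|rej|^2 = 18 - 49/18
= (324 - 49)/18
= 275/18
In lowest terms: 275/18


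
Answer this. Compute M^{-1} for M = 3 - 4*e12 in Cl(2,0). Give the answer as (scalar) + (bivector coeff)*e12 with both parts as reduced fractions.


M = 3 - 4*e12, where e12^2 = -1.
Since M commutes with its reverse ~M = a - b*e12, M * ~M = a^2 - b^2*e12^2 = a^2 + b^2.
So M^{-1} = ~M / (a^2 + b^2) = (a - b*e12)/(a^2 + b^2).
a^2 + b^2 = 9 + 16 = 25
Scalar part = 3/25 = 3/25
Bivector coeff = 4/25 = 4/25
M^{-1} = 3/25 + 4/25*e12


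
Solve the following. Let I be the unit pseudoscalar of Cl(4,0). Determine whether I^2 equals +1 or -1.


The pseudoscalar I = e1...e_n (product of all n generators) of Cl(p,q) satisfies I^2 = (-1)^(q + n(n-1)/2).
p = 4, q = 0, n = p + q = 4
n(n-1)/2 = 4 * 3 / 2 = 6
Exponent = q + n(n-1)/2 = 0 + 6 = 6
I^2 = (-1)^6 = +1


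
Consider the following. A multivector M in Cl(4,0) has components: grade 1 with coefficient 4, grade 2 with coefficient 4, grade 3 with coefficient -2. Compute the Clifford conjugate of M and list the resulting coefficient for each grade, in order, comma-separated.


Clifford conjugate sign for grade k: (-1)^(k(k+1)/2)
Grade 1: (-1)^(1*2/2) = (-1)^1 = -1, coeff 4 -> -4
Grade 2: (-1)^(2*3/2) = (-1)^3 = -1, coeff 4 -> -4
Grade 3: (-1)^(3*4/2) = (-1)^6 = 1, coeff -2 -> -2
Conjugated coefficients: -4, -4, -2


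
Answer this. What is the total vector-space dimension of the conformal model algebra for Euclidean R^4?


The conformal model of R^4 uses Cl(5,1): the 4 Euclidean generators plus two extra orthogonal generators e+ (e+^2 = +1) and e- (e-^2 = -1), from which the null vectors e0, einf are built.
Number of generators m = 4 + 2 = 6.
dim Cl(p,q) = 2^m = 2^6 = 64


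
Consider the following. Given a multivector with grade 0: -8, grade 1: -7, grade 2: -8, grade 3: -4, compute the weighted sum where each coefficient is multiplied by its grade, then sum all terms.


Grade-weighted sum = sum of grade_k * coefficient_k
0*(-8) = 0
1*(-7) = -7
2*(-8) = -16
3*(-4) = -12
Total = 0 + (-7) + (-16) + (-12) = -35


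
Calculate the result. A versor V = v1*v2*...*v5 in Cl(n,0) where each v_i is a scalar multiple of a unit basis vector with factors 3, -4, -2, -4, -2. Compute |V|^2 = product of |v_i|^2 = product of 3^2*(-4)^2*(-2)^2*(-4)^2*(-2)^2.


Each vector v_i has |v_i|^2 = s_i^2
Squared scales: 3^2 = 9, (-4)^2 = 16, (-2)^2 = 4, (-4)^2 = 16, (-2)^2 = 4
|V|^2 = 9 * 16 * 4 * 16 * 4
= 36864


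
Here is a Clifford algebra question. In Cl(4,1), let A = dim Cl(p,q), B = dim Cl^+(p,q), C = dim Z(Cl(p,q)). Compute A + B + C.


n = 4 + 1 = 5
Total dim = 2^5 = 32
Even subalgebra dim = 2^4 = 16
n is odd, so center dim = 2
Sum = 32 + 16 + 2 = 50


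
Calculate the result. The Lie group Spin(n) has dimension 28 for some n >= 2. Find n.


dim Spin(n) = dim so(n) = n(n-1)/2.
Solve n(n-1)/2 = 28, i.e. n^2 - n - 56 = 0.
Discriminant = 1 + 8*28 = 225
n = (1 + sqrt(225))/2 = (1 + 15)/2 = 8


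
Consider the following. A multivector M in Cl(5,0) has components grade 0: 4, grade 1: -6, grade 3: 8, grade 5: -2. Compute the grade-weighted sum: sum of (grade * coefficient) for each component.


Grade-weighted sum = sum of grade_k * coefficient_k
0*4 = 0
1*(-6) = -6
3*8 = 24
5*(-2) = -10
Total = 0 + (-6) + 24 + (-10) = 8


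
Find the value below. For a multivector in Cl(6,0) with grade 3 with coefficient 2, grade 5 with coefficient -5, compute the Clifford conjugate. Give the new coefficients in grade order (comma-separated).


Clifford conjugate sign for grade k: (-1)^(k(k+1)/2)
Grade 3: (-1)^(3*4/2) = (-1)^6 = 1, coeff 2 -> 2
Grade 5: (-1)^(5*6/2) = (-1)^15 = -1, coeff -5 -> 5
Conjugated coefficients: 2, 5


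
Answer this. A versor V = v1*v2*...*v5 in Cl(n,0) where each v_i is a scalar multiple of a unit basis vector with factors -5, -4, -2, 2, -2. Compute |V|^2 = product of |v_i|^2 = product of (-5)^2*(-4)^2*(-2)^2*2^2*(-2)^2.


Each vector v_i has |v_i|^2 = s_i^2
Squared scales: (-5)^2 = 25, (-4)^2 = 16, (-2)^2 = 4, 2^2 = 4, (-2)^2 = 4
|V|^2 = 25 * 16 * 4 * 4 * 4
= 25600


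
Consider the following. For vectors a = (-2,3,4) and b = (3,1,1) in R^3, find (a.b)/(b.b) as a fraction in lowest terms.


Projection coefficient = (a . b) / (b . b)
a . b = (-2)*3 + 3*1 + 4*1
= -6 + 3 + 4 = 1
b . b = 3^2 + 1^2 + 1^2
= 9 + 1 + 1 = 11
Coefficient = 1/11
In lowest terms: 1/11


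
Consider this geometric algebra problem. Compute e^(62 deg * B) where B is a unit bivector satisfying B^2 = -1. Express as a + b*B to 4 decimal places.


For a unit bivector B with B^2 = -1, the exponential series gives
e^(theta*B) = cos(theta) + sin(theta)*B (the GA analogue of Euler's formula).
theta = 62 degrees = 1.082104 rad
cos(62 deg) = 0.4695
sin(62 deg) = 0.8829
exp(theta*B) = 0.4695 + 0.8829*B


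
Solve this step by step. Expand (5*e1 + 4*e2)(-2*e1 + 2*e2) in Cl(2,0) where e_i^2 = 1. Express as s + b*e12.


Expand: (5*e1 + 4*e2)(-2*e1 + 2*e2)
= 5*(-2)*e1e1 + 5*2*e1e2 + 4*(-2)*e2e1 + 4*2*e2e2
Using e1^2 = e2^2 = 1, e2e1 = -e1e2:
Scalar part s = 5*(-2) + 4*2 = -10 + 8 = -2
Bivector part b = 5*2 - 4*(-2) = 10 - (-8) = 18
uv = -2 + 18*e12


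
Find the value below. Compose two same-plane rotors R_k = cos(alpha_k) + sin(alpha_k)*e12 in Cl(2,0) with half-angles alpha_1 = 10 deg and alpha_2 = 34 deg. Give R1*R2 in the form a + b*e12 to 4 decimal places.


Same-plane rotors commute and their half-angles add:
R1*R2 = cos(a1 + a2) + sin(a1 + a2)*e12.
a1 + a2 = 10 + 34 = 44 deg
cos(44 deg) = 0.7193
sin(44 deg) = 0.6947
R1*R2 = 0.7193 + 0.6947*e12


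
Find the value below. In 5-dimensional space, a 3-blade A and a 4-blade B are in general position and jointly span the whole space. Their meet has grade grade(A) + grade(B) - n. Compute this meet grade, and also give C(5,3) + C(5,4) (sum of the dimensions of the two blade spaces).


Meet grade = grade(A) + grade(B) - n
= 3 + 4 - 5 = 2
C(5,3) = 10
C(5,4) = 5
dim_A + dim_B = 10 + 5 = 15


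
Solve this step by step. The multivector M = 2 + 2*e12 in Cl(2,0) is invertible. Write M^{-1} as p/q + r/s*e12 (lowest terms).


M = 2 + 2*e12, where e12^2 = -1.
Since M commutes with its reverse ~M = a - b*e12, M * ~M = a^2 - b^2*e12^2 = a^2 + b^2.
So M^{-1} = ~M / (a^2 + b^2) = (a - b*e12)/(a^2 + b^2).
a^2 + b^2 = 4 + 4 = 8
Scalar part = 2/8 = 1/4
Bivector coeff = -2/8 = -1/4
M^{-1} = 1/4 - 1/4*e12


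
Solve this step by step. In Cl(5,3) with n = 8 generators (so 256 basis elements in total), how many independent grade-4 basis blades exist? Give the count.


Number of grade-k basis blades in Cl(p,q) with n = p + q is C(n, k).
n = 5 + 3 = 8
C(8, 4) = 8! / (4! * 4!)
= 40320 / (24 * 24)
= 70


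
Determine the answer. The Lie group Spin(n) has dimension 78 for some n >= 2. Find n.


dim Spin(n) = dim so(n) = n(n-1)/2.
Solve n(n-1)/2 = 78, i.e. n^2 - n - 156 = 0.
Discriminant = 1 + 8*78 = 625
n = (1 + sqrt(625))/2 = (1 + 25)/2 = 13


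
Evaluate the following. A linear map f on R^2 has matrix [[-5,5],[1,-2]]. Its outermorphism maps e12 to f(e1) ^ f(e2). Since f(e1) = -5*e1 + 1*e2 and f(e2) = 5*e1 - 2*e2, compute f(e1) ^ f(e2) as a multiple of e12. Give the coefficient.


The outermorphism of a linear map f sends e1^e2 to f(e1)^f(e2).
f(e1) = -5*e1 + 1*e2
f(e2) = 5*e1 - 2*e2
f(e1) ^ f(e2) = (-5*e1 + 1*e2) ^ (5*e1 - 2*e2)
= (-5)*(-2)*e12 + 1*5*e21
= (10 - 5)*e12
= 5*e12
Coefficient = 5


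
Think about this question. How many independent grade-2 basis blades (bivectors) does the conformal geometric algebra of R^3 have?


The conformal model of R^3 uses Cl(4,1) with m = 3 + 2 = 5 generators.
Number of grade-2 blades = C(m, 2) = C(5, 2)
= 5*4/2 = 10


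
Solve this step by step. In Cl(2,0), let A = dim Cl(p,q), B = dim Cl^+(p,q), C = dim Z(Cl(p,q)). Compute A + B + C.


n = 2 + 0 = 2
Total dim = 2^2 = 4
Even subalgebra dim = 2^1 = 2
n is even, so center dim = 1
Sum = 4 + 2 + 1 = 7


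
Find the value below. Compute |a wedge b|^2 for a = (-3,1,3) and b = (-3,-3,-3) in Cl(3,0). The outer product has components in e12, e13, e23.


a wedge b = (a1*b2 - a2*b1)*e12 + (a1*b3 - a3*b1)*e13 + (a2*b3 - a3*b2)*e23
e12 coeff: (-3)*(-3) - 1*(-3) = 9 - (-3) = 12
e13 coeff: (-3)*(-3) - 3*(-3) = 9 - (-9) = 18
e23 coeff: 1*(-3) - 3*(-3) = -3 - (-9) = 6
|a wedge b|^2 = 12^2 + 18^2 + 6^2
= 144 + 324 + 36
= 504


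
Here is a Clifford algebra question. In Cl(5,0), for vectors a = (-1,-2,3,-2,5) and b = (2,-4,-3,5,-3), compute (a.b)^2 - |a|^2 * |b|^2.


a . b = (-1)*2 + (-2)*(-4) + 3*(-3) + (-2)*5 + 5*(-3)
= -2 + 8 + (-9) + (-10) + (-15) = -28
|a|^2 = (-1)^2 + (-2)^2 + 3^2 + (-2)^2 + 5^2 = 43
|b|^2 = 2^2 + (-4)^2 + (-3)^2 + 5^2 + (-3)^2 = 63
(a.b)^2 = (-28)^2 = 784
|a|^2 * |b|^2 = 43 * 63 = 2709
Result = 784 - 2709 = -1925


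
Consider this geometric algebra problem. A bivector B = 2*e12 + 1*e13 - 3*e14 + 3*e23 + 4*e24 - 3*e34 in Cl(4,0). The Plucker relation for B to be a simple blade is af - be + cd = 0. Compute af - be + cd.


Plucker relation: af - be + cd
a*f = 2*(-3) = -6
b*e = 1*4 = 4
c*d = (-3)*3 = -9
af - be + cd = -6 - 4 + (-9)
= -19


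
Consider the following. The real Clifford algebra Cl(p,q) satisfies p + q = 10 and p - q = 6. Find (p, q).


We need p + q = 10 and p - q = 6.
Adding: 2p = 10 + 6 = 16, so p = 8.
Then q = 10 - 8 = 2.
(p, q) = (8, 2)


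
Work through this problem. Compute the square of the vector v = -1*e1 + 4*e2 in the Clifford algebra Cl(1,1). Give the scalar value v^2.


v^2 = sum of c_i^2 * e_i^2
Positive signature terms (e_i^2 = +1): (-1)^2 = 1
Negative signature terms (e_j^2 = -1): 4^2 = 16
v^2 = 1 - 16 = -15


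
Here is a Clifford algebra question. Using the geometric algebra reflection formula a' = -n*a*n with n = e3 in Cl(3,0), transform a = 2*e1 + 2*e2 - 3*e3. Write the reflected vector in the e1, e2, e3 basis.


Reflection formula: a' = -n*a*n, with n = e3 (unit vector, n^2 = 1).
For reflection through hyperplane perp to e3:
The component along e3 flips sign, others stay.
a = (2, 2, -3)
a' = (2, 2, 3)
a' = 2*e1 + 2*e2 + 3*e3


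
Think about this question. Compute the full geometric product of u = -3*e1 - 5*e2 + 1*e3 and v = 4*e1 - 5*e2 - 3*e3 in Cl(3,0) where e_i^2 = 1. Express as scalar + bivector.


In Cl(3,0): e_i^2 = 1, e_ie_j = -e_je_i for i != j.
Scalar part = u . v = (-3)*4 + (-5)*(-5) + 1*(-3)
= -12 + 25 + (-3) = 10
e12 coeff = (-3)*(-5) - (-5)*4 = 15 - (-20) = 35
e13 coeff = (-3)*(-3) - 1*4 = 9 - 4 = 5
e23 coeff = (-5)*(-3) - 1*(-5) = 15 - (-5) = 20
uv = 10 + 35*e12 + 5*e13 + 20*e23
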